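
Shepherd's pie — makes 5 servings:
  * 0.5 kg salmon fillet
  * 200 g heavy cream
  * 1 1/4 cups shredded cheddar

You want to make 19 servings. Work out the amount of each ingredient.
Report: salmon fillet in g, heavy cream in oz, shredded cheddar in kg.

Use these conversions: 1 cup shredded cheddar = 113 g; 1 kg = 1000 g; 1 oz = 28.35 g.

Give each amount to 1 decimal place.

Scaling factor: 19/5 = 3.8.
salmon fillet: 0.5 kg × 19/5 × 1000 g/kg = 1900.0 g
heavy cream: 200 g × 19/5 ÷ 28.35 g/oz ≈ 26.8 oz
shredded cheddar: 1.25 cup × 19/5 × 113 g/cup ÷ 1000 g/kg ≈ 0.5 kg

salmon fillet: 1900.0 g; heavy cream: 26.8 oz; shredded cheddar: 0.5 kg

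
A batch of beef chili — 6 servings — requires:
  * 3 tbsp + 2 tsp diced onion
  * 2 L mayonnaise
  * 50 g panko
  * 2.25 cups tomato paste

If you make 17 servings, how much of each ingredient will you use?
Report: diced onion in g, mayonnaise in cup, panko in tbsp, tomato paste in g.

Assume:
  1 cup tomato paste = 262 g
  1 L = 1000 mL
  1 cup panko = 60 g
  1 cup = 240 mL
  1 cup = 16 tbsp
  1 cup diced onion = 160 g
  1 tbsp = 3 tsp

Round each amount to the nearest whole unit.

Scaling factor: 17/6.
diced onion: (3 tbsp + 2 tsp = 11/3 tbsp) × 17/6 ÷ 16 tbsp/cup × 160 g/cup ≈ 104 g
mayonnaise: 2 L × 17/6 × 1000 mL/L ÷ 240 mL/cup ≈ 24 cup
panko: 50 g × 17/6 ÷ 60 g/cup × 16 tbsp/cup ≈ 38 tbsp
tomato paste: 2.25 cup × 17/6 × 262 g/cup ≈ 1670 g

diced onion: 104 g; mayonnaise: 24 cup; panko: 38 tbsp; tomato paste: 1670 g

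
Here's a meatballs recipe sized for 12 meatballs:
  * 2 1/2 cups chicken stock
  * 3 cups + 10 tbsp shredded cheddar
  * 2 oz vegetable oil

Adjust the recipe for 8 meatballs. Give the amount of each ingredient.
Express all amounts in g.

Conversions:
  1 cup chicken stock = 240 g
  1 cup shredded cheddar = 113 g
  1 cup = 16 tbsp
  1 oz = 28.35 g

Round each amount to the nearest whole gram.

Scaling factor: 8/12 = 2/3.
chicken stock: 2.5 cup × 2/3 × 240 g/cup = 400 g
shredded cheddar: (3 cup + 10 tbsp = 3.625 cup) × 2/3 × 113 g/cup ≈ 273 g
vegetable oil: 2 oz × 2/3 × 28.35 g/oz ≈ 38 g

chicken stock: 400 g; shredded cheddar: 273 g; vegetable oil: 38 g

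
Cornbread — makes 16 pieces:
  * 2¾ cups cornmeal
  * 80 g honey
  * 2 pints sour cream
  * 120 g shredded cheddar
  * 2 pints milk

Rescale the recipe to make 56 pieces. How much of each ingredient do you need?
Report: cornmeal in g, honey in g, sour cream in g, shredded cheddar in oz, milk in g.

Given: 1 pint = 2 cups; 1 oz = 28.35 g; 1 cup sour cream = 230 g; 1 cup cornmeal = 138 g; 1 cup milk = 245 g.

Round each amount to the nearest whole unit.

cornmeal: 1328 g; honey: 280 g; sour cream: 3220 g; shredded cheddar: 15 oz; milk: 3430 g

Scaling factor: 56/16 = 7/2 = 3.5.
cornmeal: 2.75 cup × 7/2 × 138 g/cup ≈ 1328 g
honey: 80 g × 7/2 = 280 g
sour cream: 2 pint × 7/2 × 2 cup/pint × 230 g/cup = 3220 g
shredded cheddar: 120 g × 7/2 ÷ 28.35 g/oz ≈ 15 oz
milk: 2 pint × 7/2 × 2 cup/pint × 245 g/cup = 3430 g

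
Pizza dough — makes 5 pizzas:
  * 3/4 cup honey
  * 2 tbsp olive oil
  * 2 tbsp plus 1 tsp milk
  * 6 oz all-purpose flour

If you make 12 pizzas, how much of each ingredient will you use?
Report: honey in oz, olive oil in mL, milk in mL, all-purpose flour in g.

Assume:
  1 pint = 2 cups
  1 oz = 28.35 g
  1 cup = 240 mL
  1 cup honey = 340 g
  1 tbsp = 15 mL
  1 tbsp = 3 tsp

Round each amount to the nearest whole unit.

honey: 22 oz; olive oil: 72 mL; milk: 84 mL; all-purpose flour: 408 g

Scaling factor: 12/5 = 2.4.
honey: 0.75 cup × 12/5 × 340 g/cup ÷ 28.35 g/oz ≈ 22 oz
olive oil: 2 tbsp × 12/5 × 15 mL/tbsp = 72 mL
milk: (2 tbsp + 1 tsp = 7/3 tbsp) × 12/5 × 15 mL/tbsp = 84 mL
all-purpose flour: 6 oz × 12/5 × 28.35 g/oz ≈ 408 g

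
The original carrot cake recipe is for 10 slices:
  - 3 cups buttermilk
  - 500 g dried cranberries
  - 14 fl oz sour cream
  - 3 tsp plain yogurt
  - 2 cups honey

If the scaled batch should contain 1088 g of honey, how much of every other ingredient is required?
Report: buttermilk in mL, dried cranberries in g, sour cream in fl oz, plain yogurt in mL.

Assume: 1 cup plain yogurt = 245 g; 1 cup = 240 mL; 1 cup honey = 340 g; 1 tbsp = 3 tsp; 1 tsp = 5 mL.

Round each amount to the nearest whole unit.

The original recipe has 680 g of honey, so the scaling factor is 1088 ÷ 680 = 8/5 = 1.6.
buttermilk: 3 cup × 8/5 × 240 mL/cup = 1152 mL
dried cranberries: 500 g × 8/5 = 800 g
sour cream: 14 fl oz × 8/5 ≈ 22 fl oz
plain yogurt: 3 tsp × 8/5 × 5 mL/tsp = 24 mL

buttermilk: 1152 mL; dried cranberries: 800 g; sour cream: 22 fl oz; plain yogurt: 24 mL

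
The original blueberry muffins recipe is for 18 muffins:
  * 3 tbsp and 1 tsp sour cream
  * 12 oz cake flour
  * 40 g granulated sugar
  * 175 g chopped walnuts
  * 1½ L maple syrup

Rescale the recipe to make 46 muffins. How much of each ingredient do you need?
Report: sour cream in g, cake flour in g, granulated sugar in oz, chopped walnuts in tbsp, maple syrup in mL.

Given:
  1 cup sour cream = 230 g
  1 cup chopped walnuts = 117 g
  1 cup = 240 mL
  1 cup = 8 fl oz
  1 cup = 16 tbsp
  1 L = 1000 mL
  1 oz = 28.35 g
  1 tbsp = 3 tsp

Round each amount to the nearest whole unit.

Scaling factor: 46/18 = 23/9.
sour cream: (3 tbsp + 1 tsp = 10/3 tbsp) × 23/9 ÷ 16 tbsp/cup × 230 g/cup ≈ 122 g
cake flour: 12 oz × 23/9 × 28.35 g/oz ≈ 869 g
granulated sugar: 40 g × 23/9 ÷ 28.35 g/oz ≈ 4 oz
chopped walnuts: 175 g × 23/9 ÷ 117 g/cup × 16 tbsp/cup ≈ 61 tbsp
maple syrup: 1.5 L × 23/9 × 1000 mL/L ≈ 3833 mL

sour cream: 122 g; cake flour: 869 g; granulated sugar: 4 oz; chopped walnuts: 61 tbsp; maple syrup: 3833 mL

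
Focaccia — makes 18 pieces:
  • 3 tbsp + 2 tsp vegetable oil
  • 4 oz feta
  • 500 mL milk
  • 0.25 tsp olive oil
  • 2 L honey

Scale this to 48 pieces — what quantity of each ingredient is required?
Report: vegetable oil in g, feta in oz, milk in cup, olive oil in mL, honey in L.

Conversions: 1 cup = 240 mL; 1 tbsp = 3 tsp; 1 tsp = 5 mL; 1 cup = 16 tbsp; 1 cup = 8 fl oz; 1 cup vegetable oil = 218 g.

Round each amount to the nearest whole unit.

Scaling factor: 48/18 = 8/3.
vegetable oil: (3 tbsp + 2 tsp = 11/3 tbsp) × 8/3 ÷ 16 tbsp/cup × 218 g/cup ≈ 133 g
feta: 4 oz × 8/3 ≈ 11 oz
milk: 500 mL × 8/3 ÷ 240 mL/cup ≈ 6 cup
olive oil: 0.25 tsp × 8/3 × 5 mL/tsp ≈ 3 mL
honey: 2 L × 8/3 ≈ 5 L

vegetable oil: 133 g; feta: 11 oz; milk: 6 cup; olive oil: 3 mL; honey: 5 L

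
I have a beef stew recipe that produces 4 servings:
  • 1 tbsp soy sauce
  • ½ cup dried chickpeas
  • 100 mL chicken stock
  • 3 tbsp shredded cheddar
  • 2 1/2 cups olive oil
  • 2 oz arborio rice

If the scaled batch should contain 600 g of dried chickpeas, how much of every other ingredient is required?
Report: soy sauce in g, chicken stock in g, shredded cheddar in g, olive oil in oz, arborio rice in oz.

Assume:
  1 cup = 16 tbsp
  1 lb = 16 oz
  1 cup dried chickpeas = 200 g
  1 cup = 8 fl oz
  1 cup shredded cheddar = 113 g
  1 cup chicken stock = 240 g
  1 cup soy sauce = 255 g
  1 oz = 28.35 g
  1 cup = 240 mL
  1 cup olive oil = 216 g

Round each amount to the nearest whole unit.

The original recipe has 100 g of dried chickpeas, so the scaling factor is 600 ÷ 100 = 6.
soy sauce: 1 tbsp × 6 ÷ 16 tbsp/cup × 255 g/cup ≈ 96 g
chicken stock: 100 mL × 6 ÷ 240 mL/cup × 240 g/cup = 600 g
shredded cheddar: 3 tbsp × 6 ÷ 16 tbsp/cup × 113 g/cup ≈ 127 g
olive oil: 2.5 cup × 6 × 216 g/cup ÷ 28.35 g/oz ≈ 114 oz
arborio rice: 2 oz × 6 = 12 oz

soy sauce: 96 g; chicken stock: 600 g; shredded cheddar: 127 g; olive oil: 114 oz; arborio rice: 12 oz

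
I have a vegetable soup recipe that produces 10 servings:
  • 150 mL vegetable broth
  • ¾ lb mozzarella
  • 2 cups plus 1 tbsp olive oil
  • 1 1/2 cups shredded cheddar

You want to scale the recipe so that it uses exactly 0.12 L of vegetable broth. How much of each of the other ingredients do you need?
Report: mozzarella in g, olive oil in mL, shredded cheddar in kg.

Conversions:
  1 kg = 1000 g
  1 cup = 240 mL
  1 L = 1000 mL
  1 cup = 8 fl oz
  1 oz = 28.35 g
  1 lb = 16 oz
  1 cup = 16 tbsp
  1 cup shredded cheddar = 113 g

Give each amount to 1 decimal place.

mozzarella: 272.2 g; olive oil: 396.0 mL; shredded cheddar: 0.1 kg

The original recipe has 0.15 L of vegetable broth, so the scaling factor is 0.12 ÷ 0.15 = 4/5 = 0.8.
mozzarella: 0.75 lb × 4/5 × 16 oz/lb × 28.35 g/oz ≈ 272.2 g
olive oil: (2 cup + 1 tbsp = 2.0625 cup) × 4/5 × 240 mL/cup = 396.0 mL
shredded cheddar: 1.5 cup × 4/5 × 113 g/cup ÷ 1000 g/kg ≈ 0.1 kg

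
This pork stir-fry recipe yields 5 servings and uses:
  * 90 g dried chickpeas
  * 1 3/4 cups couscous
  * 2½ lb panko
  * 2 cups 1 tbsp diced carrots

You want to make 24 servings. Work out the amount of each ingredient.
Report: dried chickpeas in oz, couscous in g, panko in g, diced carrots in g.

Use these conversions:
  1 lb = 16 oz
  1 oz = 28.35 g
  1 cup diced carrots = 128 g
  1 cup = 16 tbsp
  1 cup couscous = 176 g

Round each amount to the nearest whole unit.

Scaling factor: 24/5 = 4.8.
dried chickpeas: 90 g × 24/5 ÷ 28.35 g/oz ≈ 15 oz
couscous: 1.75 cup × 24/5 × 176 g/cup ≈ 1478 g
panko: 2.5 lb × 24/5 × 16 oz/lb × 28.35 g/oz ≈ 5443 g
diced carrots: (2 cup + 1 tbsp = 2.0625 cup) × 24/5 × 128 g/cup ≈ 1267 g

dried chickpeas: 15 oz; couscous: 1478 g; panko: 5443 g; diced carrots: 1267 g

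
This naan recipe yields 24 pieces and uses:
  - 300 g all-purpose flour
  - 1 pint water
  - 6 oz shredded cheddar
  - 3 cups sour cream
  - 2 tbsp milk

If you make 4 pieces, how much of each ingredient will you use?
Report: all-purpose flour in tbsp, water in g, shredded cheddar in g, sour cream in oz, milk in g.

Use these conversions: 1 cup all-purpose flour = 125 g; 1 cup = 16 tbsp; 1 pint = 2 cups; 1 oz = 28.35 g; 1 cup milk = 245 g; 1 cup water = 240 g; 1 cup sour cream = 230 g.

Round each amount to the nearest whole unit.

all-purpose flour: 6 tbsp; water: 80 g; shredded cheddar: 28 g; sour cream: 4 oz; milk: 5 g

Scaling factor: 4/24 = 1/6.
all-purpose flour: 300 g × 1/6 ÷ 125 g/cup × 16 tbsp/cup ≈ 6 tbsp
water: 1 pint × 1/6 × 2 cup/pint × 240 g/cup = 80 g
shredded cheddar: 6 oz × 1/6 × 28.35 g/oz ≈ 28 g
sour cream: 3 cup × 1/6 × 230 g/cup ÷ 28.35 g/oz ≈ 4 oz
milk: 2 tbsp × 1/6 ÷ 16 tbsp/cup × 245 g/cup ≈ 5 g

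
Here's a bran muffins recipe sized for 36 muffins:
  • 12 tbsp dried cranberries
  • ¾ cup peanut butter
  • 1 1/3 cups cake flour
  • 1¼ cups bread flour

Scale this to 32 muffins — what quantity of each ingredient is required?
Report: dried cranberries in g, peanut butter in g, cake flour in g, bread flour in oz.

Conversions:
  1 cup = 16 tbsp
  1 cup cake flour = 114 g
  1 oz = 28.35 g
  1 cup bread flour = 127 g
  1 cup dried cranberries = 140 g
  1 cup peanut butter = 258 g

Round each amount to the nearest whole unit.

Scaling factor: 32/36 = 8/9.
dried cranberries: 12 tbsp × 8/9 ÷ 16 tbsp/cup × 140 g/cup ≈ 93 g
peanut butter: 0.75 cup × 8/9 × 258 g/cup = 172 g
cake flour: 4/3 cup × 8/9 × 114 g/cup ≈ 135 g
bread flour: 1.25 cup × 8/9 × 127 g/cup ÷ 28.35 g/oz ≈ 5 oz

dried cranberries: 93 g; peanut butter: 172 g; cake flour: 135 g; bread flour: 5 oz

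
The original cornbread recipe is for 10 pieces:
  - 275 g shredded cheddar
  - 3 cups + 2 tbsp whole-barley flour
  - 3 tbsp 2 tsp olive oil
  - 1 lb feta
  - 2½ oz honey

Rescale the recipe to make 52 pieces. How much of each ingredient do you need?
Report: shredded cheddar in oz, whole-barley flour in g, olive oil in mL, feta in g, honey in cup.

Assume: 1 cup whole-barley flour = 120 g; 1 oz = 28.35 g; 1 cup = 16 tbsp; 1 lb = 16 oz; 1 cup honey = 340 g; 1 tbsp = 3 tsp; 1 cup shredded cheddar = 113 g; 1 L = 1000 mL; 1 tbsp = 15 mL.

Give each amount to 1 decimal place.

shredded cheddar: 50.4 oz; whole-barley flour: 1950.0 g; olive oil: 286.0 mL; feta: 2358.7 g; honey: 1.1 cup

Scaling factor: 52/10 = 26/5 = 5.2.
shredded cheddar: 275 g × 26/5 ÷ 28.35 g/oz ≈ 50.4 oz
whole-barley flour: (3 cup + 2 tbsp = 3.125 cup) × 26/5 × 120 g/cup = 1950.0 g
olive oil: (3 tbsp + 2 tsp = 11/3 tbsp) × 26/5 × 15 mL/tbsp = 286.0 mL
feta: 1 lb × 26/5 × 16 oz/lb × 28.35 g/oz ≈ 2358.7 g
honey: 2.5 oz × 26/5 × 28.35 g/oz ÷ 340 g/cup ≈ 1.1 cup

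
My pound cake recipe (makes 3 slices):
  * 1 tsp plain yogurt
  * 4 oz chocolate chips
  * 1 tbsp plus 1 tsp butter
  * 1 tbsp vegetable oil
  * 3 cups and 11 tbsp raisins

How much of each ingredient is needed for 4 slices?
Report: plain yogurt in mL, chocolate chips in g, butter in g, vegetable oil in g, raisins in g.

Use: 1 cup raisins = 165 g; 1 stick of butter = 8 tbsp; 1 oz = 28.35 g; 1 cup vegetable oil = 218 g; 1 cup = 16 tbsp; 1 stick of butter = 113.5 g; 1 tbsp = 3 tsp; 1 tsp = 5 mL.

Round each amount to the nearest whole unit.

Scaling factor: 4/3.
plain yogurt: 1 tsp × 4/3 × 5 mL/tsp ≈ 7 mL
chocolate chips: 4 oz × 4/3 × 28.35 g/oz ≈ 151 g
butter: (1 tbsp + 1 tsp = 4/3 tbsp) × 4/3 ÷ 8 tbsp/stick × 113.5 g/stick ≈ 25 g
vegetable oil: 1 tbsp × 4/3 ÷ 16 tbsp/cup × 218 g/cup ≈ 18 g
raisins: (3 cup + 11 tbsp = 3.6875 cup) × 4/3 × 165 g/cup ≈ 811 g

plain yogurt: 7 mL; chocolate chips: 151 g; butter: 25 g; vegetable oil: 18 g; raisins: 811 g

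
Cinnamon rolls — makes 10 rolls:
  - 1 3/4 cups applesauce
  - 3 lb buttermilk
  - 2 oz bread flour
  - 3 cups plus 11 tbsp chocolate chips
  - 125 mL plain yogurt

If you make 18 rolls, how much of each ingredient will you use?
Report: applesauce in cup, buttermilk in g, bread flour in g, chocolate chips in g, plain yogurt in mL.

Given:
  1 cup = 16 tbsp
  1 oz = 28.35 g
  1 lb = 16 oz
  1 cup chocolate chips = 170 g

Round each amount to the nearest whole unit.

Scaling factor: 18/10 = 9/5 = 1.8.
applesauce: 1.75 cup × 9/5 ≈ 3 cup
buttermilk: 3 lb × 9/5 × 16 oz/lb × 28.35 g/oz ≈ 2449 g
bread flour: 2 oz × 9/5 × 28.35 g/oz ≈ 102 g
chocolate chips: (3 cup + 11 tbsp = 3.6875 cup) × 9/5 × 170 g/cup ≈ 1128 g
plain yogurt: 125 mL × 9/5 = 225 mL

applesauce: 3 cup; buttermilk: 2449 g; bread flour: 102 g; chocolate chips: 1128 g; plain yogurt: 225 mL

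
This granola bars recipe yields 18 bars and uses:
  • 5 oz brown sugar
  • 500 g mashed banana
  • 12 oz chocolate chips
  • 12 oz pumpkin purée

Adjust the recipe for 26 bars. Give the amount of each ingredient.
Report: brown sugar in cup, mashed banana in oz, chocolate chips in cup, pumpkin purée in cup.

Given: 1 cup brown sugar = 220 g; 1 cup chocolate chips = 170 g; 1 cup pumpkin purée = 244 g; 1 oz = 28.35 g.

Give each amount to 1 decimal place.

Scaling factor: 26/18 = 13/9.
brown sugar: 5 oz × 13/9 × 28.35 g/oz ÷ 220 g/cup ≈ 0.9 cup
mashed banana: 500 g × 13/9 ÷ 28.35 g/oz ≈ 25.5 oz
chocolate chips: 12 oz × 13/9 × 28.35 g/oz ÷ 170 g/cup ≈ 2.9 cup
pumpkin purée: 12 oz × 13/9 × 28.35 g/oz ÷ 244 g/cup ≈ 2.0 cup

brown sugar: 0.9 cup; mashed banana: 25.5 oz; chocolate chips: 2.9 cup; pumpkin purée: 2.0 cup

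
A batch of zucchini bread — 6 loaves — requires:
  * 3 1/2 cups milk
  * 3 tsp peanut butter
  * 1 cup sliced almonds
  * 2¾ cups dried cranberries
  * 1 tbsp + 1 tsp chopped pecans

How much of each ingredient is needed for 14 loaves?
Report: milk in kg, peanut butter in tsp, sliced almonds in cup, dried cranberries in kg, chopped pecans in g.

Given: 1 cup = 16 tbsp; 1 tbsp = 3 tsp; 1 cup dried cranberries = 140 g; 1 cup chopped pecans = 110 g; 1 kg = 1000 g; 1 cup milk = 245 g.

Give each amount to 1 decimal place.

milk: 2.0 kg; peanut butter: 7.0 tsp; sliced almonds: 2.3 cup; dried cranberries: 0.9 kg; chopped pecans: 21.4 g

Scaling factor: 14/6 = 7/3.
milk: 3.5 cup × 7/3 × 245 g/cup ÷ 1000 g/kg ≈ 2.0 kg
peanut butter: 3 tsp × 7/3 = 7.0 tsp
sliced almonds: 1 cup × 7/3 ≈ 2.3 cup
dried cranberries: 2.75 cup × 7/3 × 140 g/cup ÷ 1000 g/kg ≈ 0.9 kg
chopped pecans: (1 tbsp + 1 tsp = 4/3 tbsp) × 7/3 ÷ 16 tbsp/cup × 110 g/cup ≈ 21.4 g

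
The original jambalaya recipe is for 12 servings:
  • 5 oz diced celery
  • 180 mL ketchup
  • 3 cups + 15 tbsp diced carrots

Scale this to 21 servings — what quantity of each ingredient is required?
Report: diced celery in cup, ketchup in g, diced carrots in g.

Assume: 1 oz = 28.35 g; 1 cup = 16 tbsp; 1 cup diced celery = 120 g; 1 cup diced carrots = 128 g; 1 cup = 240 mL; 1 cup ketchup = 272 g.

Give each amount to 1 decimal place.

diced celery: 2.1 cup; ketchup: 357.0 g; diced carrots: 882.0 g

Scaling factor: 21/12 = 7/4 = 1.75.
diced celery: 5 oz × 7/4 × 28.35 g/oz ÷ 120 g/cup ≈ 2.1 cup
ketchup: 180 mL × 7/4 ÷ 240 mL/cup × 272 g/cup = 357.0 g
diced carrots: (3 cup + 15 tbsp = 3.9375 cup) × 7/4 × 128 g/cup = 882.0 g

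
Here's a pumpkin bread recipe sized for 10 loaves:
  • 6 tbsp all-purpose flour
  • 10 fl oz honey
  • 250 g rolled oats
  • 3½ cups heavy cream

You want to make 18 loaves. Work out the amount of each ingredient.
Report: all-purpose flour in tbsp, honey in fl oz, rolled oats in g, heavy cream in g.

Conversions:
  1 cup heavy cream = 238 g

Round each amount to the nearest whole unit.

Scaling factor: 18/10 = 9/5 = 1.8.
all-purpose flour: 6 tbsp × 9/5 ≈ 11 tbsp
honey: 10 fl oz × 9/5 = 18 fl oz
rolled oats: 250 g × 9/5 = 450 g
heavy cream: 3.5 cup × 9/5 × 238 g/cup ≈ 1499 g

all-purpose flour: 11 tbsp; honey: 18 fl oz; rolled oats: 450 g; heavy cream: 1499 g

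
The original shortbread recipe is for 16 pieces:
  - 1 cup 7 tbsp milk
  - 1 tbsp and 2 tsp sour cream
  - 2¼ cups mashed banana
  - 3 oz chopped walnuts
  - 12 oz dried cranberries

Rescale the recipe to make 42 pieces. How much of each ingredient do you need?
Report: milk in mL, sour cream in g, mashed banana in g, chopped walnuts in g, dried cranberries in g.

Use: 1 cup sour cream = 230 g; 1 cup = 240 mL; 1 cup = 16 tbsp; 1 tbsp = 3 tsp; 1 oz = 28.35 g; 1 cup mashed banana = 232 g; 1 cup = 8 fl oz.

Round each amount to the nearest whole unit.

milk: 906 mL; sour cream: 63 g; mashed banana: 1370 g; chopped walnuts: 223 g; dried cranberries: 893 g

Scaling factor: 42/16 = 21/8 = 2.625.
milk: (1 cup + 7 tbsp = 1.4375 cup) × 21/8 × 240 mL/cup ≈ 906 mL
sour cream: (1 tbsp + 2 tsp = 5/3 tbsp) × 21/8 ÷ 16 tbsp/cup × 230 g/cup ≈ 63 g
mashed banana: 2.25 cup × 21/8 × 232 g/cup ≈ 1370 g
chopped walnuts: 3 oz × 21/8 × 28.35 g/oz ≈ 223 g
dried cranberries: 12 oz × 21/8 × 28.35 g/oz ≈ 893 g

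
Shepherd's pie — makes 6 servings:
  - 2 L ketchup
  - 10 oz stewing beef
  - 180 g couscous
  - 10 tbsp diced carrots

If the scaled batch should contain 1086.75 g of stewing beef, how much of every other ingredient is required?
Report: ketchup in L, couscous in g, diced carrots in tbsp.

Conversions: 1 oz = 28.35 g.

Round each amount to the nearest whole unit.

ketchup: 8 L; couscous: 690 g; diced carrots: 38 tbsp

The original recipe has 283.5 g of stewing beef, so the scaling factor is 1086.75 ÷ 283.5 = 23/6.
ketchup: 2 L × 23/6 ≈ 8 L
couscous: 180 g × 23/6 = 690 g
diced carrots: 10 tbsp × 23/6 ≈ 38 tbsp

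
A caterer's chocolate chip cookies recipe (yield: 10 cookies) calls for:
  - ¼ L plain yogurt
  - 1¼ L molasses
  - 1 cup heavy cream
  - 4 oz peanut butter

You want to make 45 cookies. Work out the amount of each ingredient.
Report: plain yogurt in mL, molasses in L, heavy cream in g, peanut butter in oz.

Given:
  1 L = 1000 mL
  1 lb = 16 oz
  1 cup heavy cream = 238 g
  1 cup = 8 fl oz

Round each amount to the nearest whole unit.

Scaling factor: 45/10 = 9/2 = 4.5.
plain yogurt: 0.25 L × 9/2 × 1000 mL/L = 1125 mL
molasses: 1.25 L × 9/2 ≈ 6 L
heavy cream: 1 cup × 9/2 × 238 g/cup = 1071 g
peanut butter: 4 oz × 9/2 = 18 oz

plain yogurt: 1125 mL; molasses: 6 L; heavy cream: 1071 g; peanut butter: 18 oz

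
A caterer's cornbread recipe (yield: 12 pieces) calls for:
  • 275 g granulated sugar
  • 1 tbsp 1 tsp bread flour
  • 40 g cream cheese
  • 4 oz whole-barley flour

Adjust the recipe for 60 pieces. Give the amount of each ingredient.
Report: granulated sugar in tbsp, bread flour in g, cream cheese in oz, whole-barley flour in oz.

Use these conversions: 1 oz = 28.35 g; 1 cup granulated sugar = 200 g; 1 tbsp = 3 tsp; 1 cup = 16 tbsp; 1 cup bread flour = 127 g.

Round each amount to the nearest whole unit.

Scaling factor: 60/12 = 5.
granulated sugar: 275 g × 5 ÷ 200 g/cup × 16 tbsp/cup = 110 tbsp
bread flour: (1 tbsp + 1 tsp = 4/3 tbsp) × 5 ÷ 16 tbsp/cup × 127 g/cup ≈ 53 g
cream cheese: 40 g × 5 ÷ 28.35 g/oz ≈ 7 oz
whole-barley flour: 4 oz × 5 = 20 oz

granulated sugar: 110 tbsp; bread flour: 53 g; cream cheese: 7 oz; whole-barley flour: 20 oz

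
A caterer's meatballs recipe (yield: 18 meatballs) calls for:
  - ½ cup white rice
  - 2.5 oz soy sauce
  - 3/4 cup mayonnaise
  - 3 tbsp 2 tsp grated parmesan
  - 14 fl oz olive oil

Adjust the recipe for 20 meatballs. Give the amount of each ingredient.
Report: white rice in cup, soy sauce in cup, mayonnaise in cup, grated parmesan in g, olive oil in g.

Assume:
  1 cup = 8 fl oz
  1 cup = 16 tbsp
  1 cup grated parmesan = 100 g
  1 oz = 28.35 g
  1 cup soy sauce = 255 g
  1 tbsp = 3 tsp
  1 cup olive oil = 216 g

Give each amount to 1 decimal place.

white rice: 0.6 cup; soy sauce: 0.3 cup; mayonnaise: 0.8 cup; grated parmesan: 25.5 g; olive oil: 420.0 g

Scaling factor: 20/18 = 10/9.
white rice: 0.5 cup × 10/9 ≈ 0.6 cup
soy sauce: 2.5 oz × 10/9 × 28.35 g/oz ÷ 255 g/cup ≈ 0.3 cup
mayonnaise: 0.75 cup × 10/9 ≈ 0.8 cup
grated parmesan: (3 tbsp + 2 tsp = 11/3 tbsp) × 10/9 ÷ 16 tbsp/cup × 100 g/cup ≈ 25.5 g
olive oil: 14 fl oz × 10/9 ÷ 8 fl oz/cup × 216 g/cup = 420.0 g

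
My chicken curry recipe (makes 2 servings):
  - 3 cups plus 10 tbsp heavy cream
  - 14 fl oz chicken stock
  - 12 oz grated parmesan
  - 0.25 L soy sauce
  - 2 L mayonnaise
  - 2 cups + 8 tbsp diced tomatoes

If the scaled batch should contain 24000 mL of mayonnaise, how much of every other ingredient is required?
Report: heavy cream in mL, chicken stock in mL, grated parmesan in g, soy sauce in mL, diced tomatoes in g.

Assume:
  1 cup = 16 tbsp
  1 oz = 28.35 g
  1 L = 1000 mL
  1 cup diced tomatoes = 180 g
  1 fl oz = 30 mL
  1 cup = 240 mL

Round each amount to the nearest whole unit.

The original recipe has 2000 mL of mayonnaise, so the scaling factor is 24000 ÷ 2000 = 12.
heavy cream: (3 cup + 10 tbsp = 3.625 cup) × 12 × 240 mL/cup = 10440 mL
chicken stock: 14 fl oz × 12 × 30 mL/fl oz = 5040 mL
grated parmesan: 12 oz × 12 × 28.35 g/oz ≈ 4082 g
soy sauce: 0.25 L × 12 × 1000 mL/L = 3000 mL
diced tomatoes: (2 cup + 8 tbsp = 2.5 cup) × 12 × 180 g/cup = 5400 g

heavy cream: 10440 mL; chicken stock: 5040 mL; grated parmesan: 4082 g; soy sauce: 3000 mL; diced tomatoes: 5400 g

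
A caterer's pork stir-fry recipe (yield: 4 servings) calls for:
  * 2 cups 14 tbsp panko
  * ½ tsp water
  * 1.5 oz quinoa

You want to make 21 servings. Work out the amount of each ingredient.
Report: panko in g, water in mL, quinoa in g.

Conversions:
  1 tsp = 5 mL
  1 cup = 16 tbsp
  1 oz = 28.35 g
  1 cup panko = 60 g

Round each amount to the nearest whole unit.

Scaling factor: 21/4 = 5.25.
panko: (2 cup + 14 tbsp = 2.875 cup) × 21/4 × 60 g/cup ≈ 906 g
water: 0.5 tsp × 21/4 × 5 mL/tsp ≈ 13 mL
quinoa: 1.5 oz × 21/4 × 28.35 g/oz ≈ 223 g

panko: 906 g; water: 13 mL; quinoa: 223 g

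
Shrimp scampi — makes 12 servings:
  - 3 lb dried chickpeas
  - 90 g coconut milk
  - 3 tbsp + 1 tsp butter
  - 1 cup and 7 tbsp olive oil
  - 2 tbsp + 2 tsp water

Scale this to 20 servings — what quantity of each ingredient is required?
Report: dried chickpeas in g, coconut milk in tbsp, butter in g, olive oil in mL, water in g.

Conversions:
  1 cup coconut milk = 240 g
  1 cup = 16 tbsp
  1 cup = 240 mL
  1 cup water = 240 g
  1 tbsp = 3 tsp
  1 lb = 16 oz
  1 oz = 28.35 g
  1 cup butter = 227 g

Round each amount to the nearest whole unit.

dried chickpeas: 2268 g; coconut milk: 10 tbsp; butter: 79 g; olive oil: 575 mL; water: 67 g

Scaling factor: 20/12 = 5/3.
dried chickpeas: 3 lb × 5/3 × 16 oz/lb × 28.35 g/oz = 2268 g
coconut milk: 90 g × 5/3 ÷ 240 g/cup × 16 tbsp/cup = 10 tbsp
butter: (3 tbsp + 1 tsp = 10/3 tbsp) × 5/3 ÷ 16 tbsp/cup × 227 g/cup ≈ 79 g
olive oil: (1 cup + 7 tbsp = 1.4375 cup) × 5/3 × 240 mL/cup = 575 mL
water: (2 tbsp + 2 tsp = 8/3 tbsp) × 5/3 ÷ 16 tbsp/cup × 240 g/cup ≈ 67 g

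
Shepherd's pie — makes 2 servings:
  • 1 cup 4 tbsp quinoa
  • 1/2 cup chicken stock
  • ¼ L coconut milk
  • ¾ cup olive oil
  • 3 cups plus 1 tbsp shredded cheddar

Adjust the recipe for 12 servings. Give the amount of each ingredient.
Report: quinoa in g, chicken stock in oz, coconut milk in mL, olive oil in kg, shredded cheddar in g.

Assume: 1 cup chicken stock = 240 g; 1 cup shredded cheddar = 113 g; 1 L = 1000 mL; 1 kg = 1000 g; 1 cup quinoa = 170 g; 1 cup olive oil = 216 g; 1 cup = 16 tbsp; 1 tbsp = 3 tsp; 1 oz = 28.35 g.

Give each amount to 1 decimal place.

quinoa: 1275.0 g; chicken stock: 25.4 oz; coconut milk: 1500.0 mL; olive oil: 1.0 kg; shredded cheddar: 2076.4 g

Scaling factor: 12/2 = 6.
quinoa: (1 cup + 4 tbsp = 1.25 cup) × 6 × 170 g/cup = 1275.0 g
chicken stock: 0.5 cup × 6 × 240 g/cup ÷ 28.35 g/oz ≈ 25.4 oz
coconut milk: 0.25 L × 6 × 1000 mL/L = 1500.0 mL
olive oil: 0.75 cup × 6 × 216 g/cup ÷ 1000 g/kg ≈ 1.0 kg
shredded cheddar: (3 cup + 1 tbsp = 3.0625 cup) × 6 × 113 g/cup ≈ 2076.4 g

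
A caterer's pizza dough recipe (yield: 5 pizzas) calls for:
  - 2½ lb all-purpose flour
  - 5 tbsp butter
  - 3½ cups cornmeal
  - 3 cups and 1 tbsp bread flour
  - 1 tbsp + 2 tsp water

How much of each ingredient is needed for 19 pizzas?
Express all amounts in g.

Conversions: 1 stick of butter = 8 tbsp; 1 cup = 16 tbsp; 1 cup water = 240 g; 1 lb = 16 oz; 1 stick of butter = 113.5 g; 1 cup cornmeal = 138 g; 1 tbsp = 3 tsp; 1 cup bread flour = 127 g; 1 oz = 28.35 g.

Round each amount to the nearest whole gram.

all-purpose flour: 4309 g; butter: 270 g; cornmeal: 1835 g; bread flour: 1478 g; water: 95 g

Scaling factor: 19/5 = 3.8.
all-purpose flour: 2.5 lb × 19/5 × 16 oz/lb × 28.35 g/oz ≈ 4309 g
butter: 5 tbsp × 19/5 ÷ 8 tbsp/stick × 113.5 g/stick ≈ 270 g
cornmeal: 3.5 cup × 19/5 × 138 g/cup ≈ 1835 g
bread flour: (3 cup + 1 tbsp = 3.0625 cup) × 19/5 × 127 g/cup ≈ 1478 g
water: (1 tbsp + 2 tsp = 5/3 tbsp) × 19/5 ÷ 16 tbsp/cup × 240 g/cup = 95 g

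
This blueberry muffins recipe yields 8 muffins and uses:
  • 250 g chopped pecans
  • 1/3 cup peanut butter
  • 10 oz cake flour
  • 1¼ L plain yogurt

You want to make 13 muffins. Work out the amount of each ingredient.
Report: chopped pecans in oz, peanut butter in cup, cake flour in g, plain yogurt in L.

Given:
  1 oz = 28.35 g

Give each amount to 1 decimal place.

chopped pecans: 14.3 oz; peanut butter: 0.5 cup; cake flour: 460.7 g; plain yogurt: 2.0 L

Scaling factor: 13/8 = 1.625.
chopped pecans: 250 g × 13/8 ÷ 28.35 g/oz ≈ 14.3 oz
peanut butter: 1/3 cup × 13/8 ≈ 0.5 cup
cake flour: 10 oz × 13/8 × 28.35 g/oz ≈ 460.7 g
plain yogurt: 1.25 L × 13/8 ≈ 2.0 L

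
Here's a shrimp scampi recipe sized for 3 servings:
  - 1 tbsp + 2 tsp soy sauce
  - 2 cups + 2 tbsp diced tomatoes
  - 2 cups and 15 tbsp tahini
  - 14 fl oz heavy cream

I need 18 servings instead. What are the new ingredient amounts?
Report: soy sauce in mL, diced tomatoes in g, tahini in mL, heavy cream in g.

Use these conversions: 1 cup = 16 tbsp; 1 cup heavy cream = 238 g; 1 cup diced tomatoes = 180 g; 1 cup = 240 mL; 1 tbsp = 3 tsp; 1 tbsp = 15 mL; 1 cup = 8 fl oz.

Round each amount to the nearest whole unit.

Scaling factor: 18/3 = 6.
soy sauce: (1 tbsp + 2 tsp = 5/3 tbsp) × 6 × 15 mL/tbsp = 150 mL
diced tomatoes: (2 cup + 2 tbsp = 2.125 cup) × 6 × 180 g/cup = 2295 g
tahini: (2 cup + 15 tbsp = 2.9375 cup) × 6 × 240 mL/cup = 4230 mL
heavy cream: 14 fl oz × 6 ÷ 8 fl oz/cup × 238 g/cup = 2499 g

soy sauce: 150 mL; diced tomatoes: 2295 g; tahini: 4230 mL; heavy cream: 2499 g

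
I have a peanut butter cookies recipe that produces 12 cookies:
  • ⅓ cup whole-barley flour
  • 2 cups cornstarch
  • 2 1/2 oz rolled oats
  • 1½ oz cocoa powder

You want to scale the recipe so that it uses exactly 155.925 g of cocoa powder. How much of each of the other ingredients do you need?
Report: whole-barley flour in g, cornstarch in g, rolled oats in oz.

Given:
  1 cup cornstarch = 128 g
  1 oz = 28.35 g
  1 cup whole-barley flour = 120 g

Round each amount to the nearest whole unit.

The original recipe has 42.525 g of cocoa powder, so the scaling factor is 155.925 ÷ 42.525 = 11/3.
whole-barley flour: 1/3 cup × 11/3 × 120 g/cup ≈ 147 g
cornstarch: 2 cup × 11/3 × 128 g/cup ≈ 939 g
rolled oats: 2.5 oz × 11/3 ≈ 9 oz

whole-barley flour: 147 g; cornstarch: 939 g; rolled oats: 9 oz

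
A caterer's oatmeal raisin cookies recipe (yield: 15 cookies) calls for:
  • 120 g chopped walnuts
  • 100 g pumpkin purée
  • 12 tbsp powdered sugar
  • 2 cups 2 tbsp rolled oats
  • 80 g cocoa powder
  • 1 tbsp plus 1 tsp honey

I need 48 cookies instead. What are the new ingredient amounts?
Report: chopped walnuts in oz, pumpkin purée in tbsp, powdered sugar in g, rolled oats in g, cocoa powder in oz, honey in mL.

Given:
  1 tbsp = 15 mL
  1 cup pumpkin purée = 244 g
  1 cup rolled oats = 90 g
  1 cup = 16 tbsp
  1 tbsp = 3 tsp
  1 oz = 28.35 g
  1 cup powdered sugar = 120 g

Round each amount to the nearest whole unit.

chopped walnuts: 14 oz; pumpkin purée: 21 tbsp; powdered sugar: 288 g; rolled oats: 612 g; cocoa powder: 9 oz; honey: 64 mL

Scaling factor: 48/15 = 16/5 = 3.2.
chopped walnuts: 120 g × 16/5 ÷ 28.35 g/oz ≈ 14 oz
pumpkin purée: 100 g × 16/5 ÷ 244 g/cup × 16 tbsp/cup ≈ 21 tbsp
powdered sugar: 12 tbsp × 16/5 ÷ 16 tbsp/cup × 120 g/cup = 288 g
rolled oats: (2 cup + 2 tbsp = 2.125 cup) × 16/5 × 90 g/cup = 612 g
cocoa powder: 80 g × 16/5 ÷ 28.35 g/oz ≈ 9 oz
honey: (1 tbsp + 1 tsp = 4/3 tbsp) × 16/5 × 15 mL/tbsp = 64 mL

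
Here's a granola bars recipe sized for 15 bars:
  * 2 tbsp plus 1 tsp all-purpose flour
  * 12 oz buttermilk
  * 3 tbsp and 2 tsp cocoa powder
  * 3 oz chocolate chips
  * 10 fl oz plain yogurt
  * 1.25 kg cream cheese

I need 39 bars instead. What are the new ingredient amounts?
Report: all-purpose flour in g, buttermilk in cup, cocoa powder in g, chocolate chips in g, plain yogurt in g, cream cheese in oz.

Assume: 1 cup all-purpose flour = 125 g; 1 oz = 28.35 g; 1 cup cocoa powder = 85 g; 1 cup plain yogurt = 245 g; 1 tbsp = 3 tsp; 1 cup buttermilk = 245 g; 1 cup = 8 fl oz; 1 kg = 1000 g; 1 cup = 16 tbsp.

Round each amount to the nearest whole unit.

Scaling factor: 39/15 = 13/5 = 2.6.
all-purpose flour: (2 tbsp + 1 tsp = 7/3 tbsp) × 13/5 ÷ 16 tbsp/cup × 125 g/cup ≈ 47 g
buttermilk: 12 oz × 13/5 × 28.35 g/oz ÷ 245 g/cup ≈ 4 cup
cocoa powder: (3 tbsp + 2 tsp = 11/3 tbsp) × 13/5 ÷ 16 tbsp/cup × 85 g/cup ≈ 51 g
chocolate chips: 3 oz × 13/5 × 28.35 g/oz ≈ 221 g
plain yogurt: 10 fl oz × 13/5 ÷ 8 fl oz/cup × 245 g/cup ≈ 796 g
cream cheese: 1.25 kg × 13/5 × 1000 g/kg ÷ 28.35 g/oz ≈ 115 oz

all-purpose flour: 47 g; buttermilk: 4 cup; cocoa powder: 51 g; chocolate chips: 221 g; plain yogurt: 796 g; cream cheese: 115 oz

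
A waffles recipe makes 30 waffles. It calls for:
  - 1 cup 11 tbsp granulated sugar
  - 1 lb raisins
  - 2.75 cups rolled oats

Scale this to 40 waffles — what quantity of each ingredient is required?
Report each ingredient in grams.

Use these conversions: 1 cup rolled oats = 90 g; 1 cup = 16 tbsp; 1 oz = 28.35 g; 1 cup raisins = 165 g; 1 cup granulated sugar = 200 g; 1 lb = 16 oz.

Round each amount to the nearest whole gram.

granulated sugar: 450 g; raisins: 605 g; rolled oats: 330 g

Scaling factor: 40/30 = 4/3.
granulated sugar: (1 cup + 11 tbsp = 1.6875 cup) × 4/3 × 200 g/cup = 450 g
raisins: 1 lb × 4/3 × 16 oz/lb × 28.35 g/oz ≈ 605 g
rolled oats: 2.75 cup × 4/3 × 90 g/cup = 330 g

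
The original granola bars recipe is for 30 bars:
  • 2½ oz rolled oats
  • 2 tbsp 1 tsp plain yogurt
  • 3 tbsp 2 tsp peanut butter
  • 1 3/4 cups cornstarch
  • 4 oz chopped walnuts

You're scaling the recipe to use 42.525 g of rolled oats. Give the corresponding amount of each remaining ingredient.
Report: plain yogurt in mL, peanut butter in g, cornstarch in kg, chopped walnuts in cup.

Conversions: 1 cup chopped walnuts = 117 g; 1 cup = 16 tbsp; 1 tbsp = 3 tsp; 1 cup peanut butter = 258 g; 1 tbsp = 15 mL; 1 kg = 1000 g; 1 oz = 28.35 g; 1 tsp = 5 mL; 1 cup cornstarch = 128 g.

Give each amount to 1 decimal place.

plain yogurt: 21.0 mL; peanut butter: 35.5 g; cornstarch: 0.1 kg; chopped walnuts: 0.6 cup

The original recipe has 70.875 g of rolled oats, so the scaling factor is 42.525 ÷ 70.875 = 3/5 = 0.6.
plain yogurt: (2 tbsp + 1 tsp = 7/3 tbsp) × 3/5 × 15 mL/tbsp = 21.0 mL
peanut butter: (3 tbsp + 2 tsp = 11/3 tbsp) × 3/5 ÷ 16 tbsp/cup × 258 g/cup ≈ 35.5 g
cornstarch: 1.75 cup × 3/5 × 128 g/cup ÷ 1000 g/kg ≈ 0.1 kg
chopped walnuts: 4 oz × 3/5 × 28.35 g/oz ÷ 117 g/cup ≈ 0.6 cup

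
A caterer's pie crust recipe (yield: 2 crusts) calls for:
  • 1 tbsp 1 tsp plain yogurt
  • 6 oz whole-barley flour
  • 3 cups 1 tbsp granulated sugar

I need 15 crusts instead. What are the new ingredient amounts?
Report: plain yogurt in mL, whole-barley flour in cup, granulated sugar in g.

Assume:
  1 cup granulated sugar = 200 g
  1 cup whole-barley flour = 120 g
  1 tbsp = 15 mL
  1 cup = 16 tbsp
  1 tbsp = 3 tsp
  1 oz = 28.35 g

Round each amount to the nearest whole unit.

plain yogurt: 150 mL; whole-barley flour: 11 cup; granulated sugar: 4594 g

Scaling factor: 15/2 = 7.5.
plain yogurt: (1 tbsp + 1 tsp = 4/3 tbsp) × 15/2 × 15 mL/tbsp = 150 mL
whole-barley flour: 6 oz × 15/2 × 28.35 g/oz ÷ 120 g/cup ≈ 11 cup
granulated sugar: (3 cup + 1 tbsp = 3.0625 cup) × 15/2 × 200 g/cup ≈ 4594 g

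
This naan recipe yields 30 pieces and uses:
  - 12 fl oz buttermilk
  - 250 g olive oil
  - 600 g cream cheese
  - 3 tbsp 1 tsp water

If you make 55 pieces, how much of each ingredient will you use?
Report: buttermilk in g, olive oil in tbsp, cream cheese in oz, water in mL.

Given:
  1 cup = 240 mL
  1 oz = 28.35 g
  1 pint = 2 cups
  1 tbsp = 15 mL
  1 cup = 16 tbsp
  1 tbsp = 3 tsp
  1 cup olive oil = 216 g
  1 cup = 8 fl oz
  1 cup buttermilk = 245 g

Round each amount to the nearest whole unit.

buttermilk: 674 g; olive oil: 34 tbsp; cream cheese: 39 oz; water: 92 mL

Scaling factor: 55/30 = 11/6.
buttermilk: 12 fl oz × 11/6 ÷ 8 fl oz/cup × 245 g/cup ≈ 674 g
olive oil: 250 g × 11/6 ÷ 216 g/cup × 16 tbsp/cup ≈ 34 tbsp
cream cheese: 600 g × 11/6 ÷ 28.35 g/oz ≈ 39 oz
water: (3 tbsp + 1 tsp = 10/3 tbsp) × 11/6 × 15 mL/tbsp ≈ 92 mL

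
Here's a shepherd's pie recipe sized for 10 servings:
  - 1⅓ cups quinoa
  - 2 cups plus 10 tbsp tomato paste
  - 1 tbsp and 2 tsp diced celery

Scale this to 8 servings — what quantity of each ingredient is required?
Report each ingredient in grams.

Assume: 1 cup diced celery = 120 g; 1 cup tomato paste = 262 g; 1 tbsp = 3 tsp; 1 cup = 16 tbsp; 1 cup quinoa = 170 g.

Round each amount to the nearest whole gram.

quinoa: 181 g; tomato paste: 550 g; diced celery: 10 g

Scaling factor: 8/10 = 4/5 = 0.8.
quinoa: 4/3 cup × 4/5 × 170 g/cup ≈ 181 g
tomato paste: (2 cup + 10 tbsp = 2.625 cup) × 4/5 × 262 g/cup ≈ 550 g
diced celery: (1 tbsp + 2 tsp = 5/3 tbsp) × 4/5 ÷ 16 tbsp/cup × 120 g/cup = 10 g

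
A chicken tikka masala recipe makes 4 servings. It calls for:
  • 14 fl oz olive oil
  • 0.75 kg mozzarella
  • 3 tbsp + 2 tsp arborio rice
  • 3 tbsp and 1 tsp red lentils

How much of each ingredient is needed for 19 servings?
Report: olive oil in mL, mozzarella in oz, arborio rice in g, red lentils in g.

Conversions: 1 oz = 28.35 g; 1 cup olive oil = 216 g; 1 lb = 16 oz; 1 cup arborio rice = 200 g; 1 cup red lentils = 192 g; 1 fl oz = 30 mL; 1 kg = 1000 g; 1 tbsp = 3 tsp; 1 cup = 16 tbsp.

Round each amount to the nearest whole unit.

Scaling factor: 19/4 = 4.75.
olive oil: 14 fl oz × 19/4 × 30 mL/fl oz = 1995 mL
mozzarella: 0.75 kg × 19/4 × 1000 g/kg ÷ 28.35 g/oz ≈ 126 oz
arborio rice: (3 tbsp + 2 tsp = 11/3 tbsp) × 19/4 ÷ 16 tbsp/cup × 200 g/cup ≈ 218 g
red lentils: (3 tbsp + 1 tsp = 10/3 tbsp) × 19/4 ÷ 16 tbsp/cup × 192 g/cup = 190 g

olive oil: 1995 mL; mozzarella: 126 oz; arborio rice: 218 g; red lentils: 190 g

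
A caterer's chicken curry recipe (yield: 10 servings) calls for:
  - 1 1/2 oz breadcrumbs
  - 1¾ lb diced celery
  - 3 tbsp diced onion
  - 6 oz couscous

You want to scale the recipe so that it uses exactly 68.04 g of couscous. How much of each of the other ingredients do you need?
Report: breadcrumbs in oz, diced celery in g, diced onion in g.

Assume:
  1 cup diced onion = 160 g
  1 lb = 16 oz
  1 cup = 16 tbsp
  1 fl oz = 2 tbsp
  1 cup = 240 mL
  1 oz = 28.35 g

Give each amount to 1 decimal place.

The original recipe has 170.1 g of couscous, so the scaling factor is 68.04 ÷ 170.1 = 2/5 = 0.4.
breadcrumbs: 1.5 oz × 2/5 = 0.6 oz
diced celery: 1.75 lb × 2/5 × 16 oz/lb × 28.35 g/oz ≈ 317.5 g
diced onion: 3 tbsp × 2/5 ÷ 16 tbsp/cup × 160 g/cup = 12.0 g

breadcrumbs: 0.6 oz; diced celery: 317.5 g; diced onion: 12.0 g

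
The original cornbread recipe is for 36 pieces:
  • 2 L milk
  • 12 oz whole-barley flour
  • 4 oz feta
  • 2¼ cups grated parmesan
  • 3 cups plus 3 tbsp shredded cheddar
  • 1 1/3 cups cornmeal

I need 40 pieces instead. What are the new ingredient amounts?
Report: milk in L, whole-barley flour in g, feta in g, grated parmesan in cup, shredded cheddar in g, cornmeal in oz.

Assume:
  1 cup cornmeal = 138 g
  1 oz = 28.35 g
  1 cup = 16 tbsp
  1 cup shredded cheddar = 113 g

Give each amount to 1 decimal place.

Scaling factor: 40/36 = 10/9.
milk: 2 L × 10/9 ≈ 2.2 L
whole-barley flour: 12 oz × 10/9 × 28.35 g/oz = 378.0 g
feta: 4 oz × 10/9 × 28.35 g/oz = 126.0 g
grated parmesan: 2.25 cup × 10/9 = 2.5 cup
shredded cheddar: (3 cup + 3 tbsp = 3.1875 cup) × 10/9 × 113 g/cup ≈ 400.2 g
cornmeal: 4/3 cup × 10/9 × 138 g/cup ÷ 28.35 g/oz ≈ 7.2 oz

milk: 2.2 L; whole-barley flour: 378.0 g; feta: 126.0 g; grated parmesan: 2.5 cup; shredded cheddar: 400.2 g; cornmeal: 7.2 oz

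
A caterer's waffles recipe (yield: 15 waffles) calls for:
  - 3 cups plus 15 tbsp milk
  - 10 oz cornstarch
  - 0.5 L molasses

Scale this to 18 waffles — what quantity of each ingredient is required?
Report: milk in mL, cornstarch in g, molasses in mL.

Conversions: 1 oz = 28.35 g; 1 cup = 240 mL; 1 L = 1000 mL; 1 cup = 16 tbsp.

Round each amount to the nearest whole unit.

Scaling factor: 18/15 = 6/5 = 1.2.
milk: (3 cup + 15 tbsp = 3.9375 cup) × 6/5 × 240 mL/cup = 1134 mL
cornstarch: 10 oz × 6/5 × 28.35 g/oz ≈ 340 g
molasses: 0.5 L × 6/5 × 1000 mL/L = 600 mL

milk: 1134 mL; cornstarch: 340 g; molasses: 600 mL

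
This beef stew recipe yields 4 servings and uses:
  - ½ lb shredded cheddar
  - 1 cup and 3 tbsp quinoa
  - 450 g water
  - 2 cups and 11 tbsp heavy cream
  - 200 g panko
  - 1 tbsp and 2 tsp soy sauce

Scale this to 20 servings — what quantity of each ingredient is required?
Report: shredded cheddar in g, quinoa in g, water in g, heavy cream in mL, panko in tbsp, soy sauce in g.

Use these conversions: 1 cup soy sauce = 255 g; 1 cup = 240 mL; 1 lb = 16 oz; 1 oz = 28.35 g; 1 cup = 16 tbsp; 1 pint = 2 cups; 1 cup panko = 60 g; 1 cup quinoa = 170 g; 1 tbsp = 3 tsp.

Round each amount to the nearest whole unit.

Scaling factor: 20/4 = 5.
shredded cheddar: 0.5 lb × 5 × 16 oz/lb × 28.35 g/oz = 1134 g
quinoa: (1 cup + 3 tbsp = 1.1875 cup) × 5 × 170 g/cup ≈ 1009 g
water: 450 g × 5 = 2250 g
heavy cream: (2 cup + 11 tbsp = 2.6875 cup) × 5 × 240 mL/cup = 3225 mL
panko: 200 g × 5 ÷ 60 g/cup × 16 tbsp/cup ≈ 267 tbsp
soy sauce: (1 tbsp + 2 tsp = 5/3 tbsp) × 5 ÷ 16 tbsp/cup × 255 g/cup ≈ 133 g

shredded cheddar: 1134 g; quinoa: 1009 g; water: 2250 g; heavy cream: 3225 mL; panko: 267 tbsp; soy sauce: 133 g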